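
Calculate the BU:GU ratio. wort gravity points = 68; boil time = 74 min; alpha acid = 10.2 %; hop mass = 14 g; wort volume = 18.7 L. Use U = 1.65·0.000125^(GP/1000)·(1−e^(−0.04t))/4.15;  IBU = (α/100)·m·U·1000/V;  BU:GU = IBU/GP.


U = 1.65·0.000125^(68/1000)·(1−e^(−0.04·74))/4.15 = 0.2046
IBU = (10.2/100)·14·0.2046·1000/18.7 = 15.6244
BU:GU = 15.6244/68

0.2298


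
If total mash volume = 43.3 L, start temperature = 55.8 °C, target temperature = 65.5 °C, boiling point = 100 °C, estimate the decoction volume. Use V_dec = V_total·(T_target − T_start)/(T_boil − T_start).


V_dec = 43.3·(65.5 − 55.8)/(100 − 55.8)

9.5025 L


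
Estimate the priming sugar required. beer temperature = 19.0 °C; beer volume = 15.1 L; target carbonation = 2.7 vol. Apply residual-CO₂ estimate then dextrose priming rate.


residual = 14.695·(0.01821 + 0.09011·e^(−0.04·T));  sugar = (target − residual)·4.0·V
residual = 14.695·(0.01821 + 0.09011·e^(−0.04·19.0)) = 0.8869
sugar = (2.7 − 0.8869)·4.0·15.1

109.5134 g


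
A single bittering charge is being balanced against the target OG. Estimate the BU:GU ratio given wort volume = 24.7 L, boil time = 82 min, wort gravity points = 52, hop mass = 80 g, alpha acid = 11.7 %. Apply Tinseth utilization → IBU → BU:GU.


U = 1.65·0.000125^(GP/1000)·(1−e^(−0.04t))/4.15;  IBU = (α/100)·m·U·1000/V;  BU:GU = IBU/GP
U = 1.65·0.000125^(52/1000)·(1−e^(−0.04·82))/4.15 = 0.2398
IBU = (11.7/100)·80·0.2398·1000/24.7 = 90.8651
BU:GU = 90.8651/52

1.7474


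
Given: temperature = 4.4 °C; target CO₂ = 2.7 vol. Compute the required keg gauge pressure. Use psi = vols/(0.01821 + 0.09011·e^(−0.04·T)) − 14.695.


psi = 2.7/(0.01821 + 0.09011·e^(−0.04·4.4)) − 14.695

14.0964 psi


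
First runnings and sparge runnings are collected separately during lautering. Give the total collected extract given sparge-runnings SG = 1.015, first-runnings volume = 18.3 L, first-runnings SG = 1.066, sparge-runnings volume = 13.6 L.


total = Σ (SG_i − 1)·1000·V_i
first = (1.066 − 1)·1000·18.3 = 1207.8000
sparge = (1.015 − 1)·1000·13.6 = 204.0000
total = 1207.8000 + 204.0000

1411.8000 gravity·L


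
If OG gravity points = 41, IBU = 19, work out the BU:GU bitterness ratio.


BU:GU = IBU / OG_points
BU:GU = 19 / 41

0.4634


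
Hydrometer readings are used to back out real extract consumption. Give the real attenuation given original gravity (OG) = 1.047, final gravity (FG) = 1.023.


AA = (OG−FG)/(OG−1)·100;  RA = AA·0.8192
AA = (1.047 − 1.023)/(1.047 − 1)·100 = 51.0638
RA = 51.0638·0.8192

41.8315 %


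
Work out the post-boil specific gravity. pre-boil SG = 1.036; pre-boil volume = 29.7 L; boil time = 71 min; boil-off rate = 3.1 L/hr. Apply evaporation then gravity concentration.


V_post = V_pre − rate·(t/60);  SG_post = 1 + (SG_pre−1)·V_pre/V_post
V_post = 29.7 − 3.1·(71/60) = 26.0317
SG_post = 1 + (1.036 − 1)·29.7/26.0317

1.0411


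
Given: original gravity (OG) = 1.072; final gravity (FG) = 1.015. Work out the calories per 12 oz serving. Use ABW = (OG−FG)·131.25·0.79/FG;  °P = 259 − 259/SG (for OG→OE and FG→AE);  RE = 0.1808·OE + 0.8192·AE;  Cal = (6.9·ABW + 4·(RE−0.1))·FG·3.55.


ABW = (1.072 − 1.015)·131.25·0.79/1.015 = 5.8228
OE = 259 − 259/1.072 = 17.3955 °P
AE = 259 − 259/1.015 = 3.8276 °P
RE = 0.1808·17.3955 + 0.8192·3.8276 = 6.2807 °P
Cal = (6.9·5.8228 + 4·(6.2807−0.1))·1.015·3.55

233.8520 kcal


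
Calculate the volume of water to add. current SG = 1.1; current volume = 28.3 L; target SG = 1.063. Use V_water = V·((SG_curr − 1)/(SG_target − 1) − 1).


V_water = 28.3·((1.1 − 1)/(1.063 − 1) − 1)

16.6206 L


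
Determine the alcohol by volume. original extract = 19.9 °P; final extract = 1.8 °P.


SG = 259/(259 − P);  ABV = (OG − FG)·131.25
OG = 259/(259 − 19.9) = 1.0832
FG = 259/(259 − 1.8) = 1.0070
ABV = (1.0832 − 1.0070)·131.25

10.0052 % ABV


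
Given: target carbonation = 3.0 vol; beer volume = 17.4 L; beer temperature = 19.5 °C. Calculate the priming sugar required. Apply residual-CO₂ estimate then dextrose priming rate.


residual = 14.695·(0.01821 + 0.09011·e^(−0.04·T));  sugar = (target − residual)·4.0·V
residual = 14.695·(0.01821 + 0.09011·e^(−0.04·19.5)) = 0.8746
sugar = (3.0 − 0.8746)·4.0·17.4

147.9277 g


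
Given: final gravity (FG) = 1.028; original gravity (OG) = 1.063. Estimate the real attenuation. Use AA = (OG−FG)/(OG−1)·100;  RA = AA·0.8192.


AA = (1.063 − 1.028)/(1.063 − 1)·100 = 55.5556
RA = 55.5556·0.8192

45.5111 %


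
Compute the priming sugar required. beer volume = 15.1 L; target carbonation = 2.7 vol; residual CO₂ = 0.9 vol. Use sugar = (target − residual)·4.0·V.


sugar = (2.7 − 0.9)·4.0·15.1

108.7200 g


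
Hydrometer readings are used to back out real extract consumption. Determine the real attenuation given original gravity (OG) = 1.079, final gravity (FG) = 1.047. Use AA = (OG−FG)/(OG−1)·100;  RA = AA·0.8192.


AA = (1.079 − 1.047)/(1.079 − 1)·100 = 40.5063
RA = 40.5063·0.8192

33.1828 %


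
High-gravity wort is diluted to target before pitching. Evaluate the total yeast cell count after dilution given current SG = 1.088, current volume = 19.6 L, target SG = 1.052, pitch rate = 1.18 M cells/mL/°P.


V_w = V·((SG_c−1)/(SG_t−1)−1);  °P = 259 − 259/SG_t;  cells = rate·(V+V_w)·°P
V_w = 19.6·((1.088−1)/(1.052−1)−1) = 13.5692
V_final = 19.6 + 13.5692 = 33.1692
°P = 259 − 259/1.052 = 12.8023
cells = 1.18·33.1692·12.8023

501.0774 billion cells


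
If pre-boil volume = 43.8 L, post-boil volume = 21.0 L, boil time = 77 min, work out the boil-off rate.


rate = (V_pre − V_post) / (t_min/60)
rate = (43.8 − 21.0) / (77/60)

17.7662 L/hr


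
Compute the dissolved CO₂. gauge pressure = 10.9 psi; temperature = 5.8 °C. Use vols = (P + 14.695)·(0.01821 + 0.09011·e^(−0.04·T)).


vols = (10.9 + 14.695)·(0.01821 + 0.09011·e^(−0.04·5.8))

2.2949 volumes


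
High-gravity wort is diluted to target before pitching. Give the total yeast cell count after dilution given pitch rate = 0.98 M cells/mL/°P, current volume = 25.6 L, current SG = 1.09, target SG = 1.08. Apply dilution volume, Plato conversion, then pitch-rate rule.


V_w = V·((SG_c−1)/(SG_t−1)−1);  °P = 259 − 259/SG_t;  cells = rate·(V+V_w)·°P
V_w = 25.6·((1.09−1)/(1.08−1)−1) = 3.2000
V_final = 25.6 + 3.2000 = 28.8000
°P = 259 − 259/1.08 = 19.1852
cells = 0.98·28.8000·19.1852

541.4827 billion cells


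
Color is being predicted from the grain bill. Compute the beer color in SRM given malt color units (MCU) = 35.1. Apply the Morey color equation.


SRM = 1.4922 · MCU^0.6859
SRM = 1.4922 · 35.1^0.6859

17.1298 SRM


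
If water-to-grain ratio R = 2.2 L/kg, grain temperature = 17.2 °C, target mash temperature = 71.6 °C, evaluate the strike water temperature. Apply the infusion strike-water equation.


T_strike = (0.41/R)·(T_mash − T_grain) + T_mash
T_strike = (0.41/2.2)·(71.6 − 17.2) + 71.6

81.7382 °C


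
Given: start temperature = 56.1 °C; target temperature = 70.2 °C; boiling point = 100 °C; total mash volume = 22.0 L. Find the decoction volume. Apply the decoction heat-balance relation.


V_dec = V_total·(T_target − T_start)/(T_boil − T_start)
V_dec = 22.0·(70.2 − 56.1)/(100 − 56.1)

7.0661 L


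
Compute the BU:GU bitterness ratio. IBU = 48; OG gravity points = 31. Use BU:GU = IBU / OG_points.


BU:GU = 48 / 31

1.5484


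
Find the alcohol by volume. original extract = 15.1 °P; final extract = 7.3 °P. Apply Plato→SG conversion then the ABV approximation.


SG = 259/(259 − P);  ABV = (OG − FG)·131.25
OG = 259/(259 − 15.1) = 1.0619
FG = 259/(259 − 7.3) = 1.0290
ABV = (1.0619 − 1.0290)·131.25

4.3192 % ABV


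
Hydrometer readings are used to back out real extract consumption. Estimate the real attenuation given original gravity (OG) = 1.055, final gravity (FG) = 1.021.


AA = (OG−FG)/(OG−1)·100;  RA = AA·0.8192
AA = (1.055 − 1.021)/(1.055 − 1)·100 = 61.8182
RA = 61.8182·0.8192

50.6415 %


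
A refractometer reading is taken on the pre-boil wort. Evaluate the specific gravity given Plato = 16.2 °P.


SG = 259/(259 − P)
SG = 259/(259 − 16.2)

1.0667


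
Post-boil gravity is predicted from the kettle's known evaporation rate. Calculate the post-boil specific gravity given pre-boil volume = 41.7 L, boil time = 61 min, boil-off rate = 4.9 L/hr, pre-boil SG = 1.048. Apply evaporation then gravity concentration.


V_post = V_pre − rate·(t/60);  SG_post = 1 + (SG_pre−1)·V_pre/V_post
V_post = 41.7 − 4.9·(61/60) = 36.7183
SG_post = 1 + (1.048 − 1)·41.7/36.7183

1.0545


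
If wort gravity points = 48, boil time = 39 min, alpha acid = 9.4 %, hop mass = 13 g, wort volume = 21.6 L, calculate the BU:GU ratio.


U = 1.65·0.000125^(GP/1000)·(1−e^(−0.04t))/4.15;  IBU = (α/100)·m·U·1000/V;  BU:GU = IBU/GP
U = 1.65·0.000125^(48/1000)·(1−e^(−0.04·39))/4.15 = 0.2040
IBU = (9.4/100)·13·0.2040·1000/21.6 = 11.5414
BU:GU = 11.5414/48

0.2404


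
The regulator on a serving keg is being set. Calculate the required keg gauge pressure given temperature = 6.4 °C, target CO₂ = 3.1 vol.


psi = vols/(0.01821 + 0.09011·e^(−0.04·T)) − 14.695
psi = 3.1/(0.01821 + 0.09011·e^(−0.04·6.4)) − 14.695

20.5451 psi


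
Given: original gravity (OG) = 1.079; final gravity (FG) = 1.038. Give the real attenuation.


AA = (OG−FG)/(OG−1)·100;  RA = AA·0.8192
AA = (1.079 − 1.038)/(1.079 − 1)·100 = 51.8987
RA = 51.8987·0.8192

42.5154 %


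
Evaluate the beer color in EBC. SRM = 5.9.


EBC = SRM · 1.97
EBC = 5.9 · 1.97

11.6230 EBC


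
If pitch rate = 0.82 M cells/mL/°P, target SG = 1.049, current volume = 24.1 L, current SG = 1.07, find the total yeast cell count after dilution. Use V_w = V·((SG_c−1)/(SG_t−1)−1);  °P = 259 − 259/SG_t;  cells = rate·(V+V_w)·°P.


V_w = 24.1·((1.07−1)/(1.049−1)−1) = 10.3286
V_final = 24.1 + 10.3286 = 34.4286
°P = 259 − 259/1.049 = 12.0982
cells = 0.82·34.4286·12.0982

341.5492 billion cells


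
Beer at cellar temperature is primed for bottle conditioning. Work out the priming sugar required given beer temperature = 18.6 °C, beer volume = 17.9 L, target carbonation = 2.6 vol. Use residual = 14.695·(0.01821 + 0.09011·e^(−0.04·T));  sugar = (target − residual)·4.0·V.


residual = 14.695·(0.01821 + 0.09011·e^(−0.04·18.6)) = 0.8969
sugar = (2.6 − 0.8969)·4.0·17.9

121.9454 g


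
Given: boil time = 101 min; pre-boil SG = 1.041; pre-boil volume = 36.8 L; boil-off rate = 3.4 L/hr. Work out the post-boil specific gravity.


V_post = V_pre − rate·(t/60);  SG_post = 1 + (SG_pre−1)·V_pre/V_post
V_post = 36.8 − 3.4·(101/60) = 31.0767
SG_post = 1 + (1.041 − 1)·36.8/31.0767

1.0486


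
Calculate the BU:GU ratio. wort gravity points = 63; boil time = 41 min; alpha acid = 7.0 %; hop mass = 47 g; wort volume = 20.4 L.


U = 1.65·0.000125^(GP/1000)·(1−e^(−0.04t))/4.15;  IBU = (α/100)·m·U·1000/V;  BU:GU = IBU/GP
U = 1.65·0.000125^(63/1000)·(1−e^(−0.04·41))/4.15 = 0.1819
IBU = (7.0/100)·47·0.1819·1000/20.4 = 29.3395
BU:GU = 29.3395/63

0.4657


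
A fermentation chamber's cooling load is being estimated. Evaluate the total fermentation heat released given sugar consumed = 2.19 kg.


Q = m_sugar · 590 kJ/kg
Q = 2.19 · 590

1292.1000 kJ


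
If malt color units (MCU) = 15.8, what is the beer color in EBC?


SRM = 1.4922·MCU^0.6859;  EBC = SRM·1.97
SRM = 1.4922·15.8^0.6859 = 9.9080
EBC = 9.9080·1.97

19.5188 EBC


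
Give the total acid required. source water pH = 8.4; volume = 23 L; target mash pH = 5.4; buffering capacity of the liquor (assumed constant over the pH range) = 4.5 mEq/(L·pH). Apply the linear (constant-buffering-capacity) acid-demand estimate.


acid = buffering capacity · (pH_source − pH_target) · V
acid = 4.5 · (8.4 − 5.4) · 23

310.5000 mEq


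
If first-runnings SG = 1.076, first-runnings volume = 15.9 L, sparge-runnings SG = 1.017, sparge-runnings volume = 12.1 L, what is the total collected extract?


total = Σ (SG_i − 1)·1000·V_i
first = (1.076 − 1)·1000·15.9 = 1208.4000
sparge = (1.017 − 1)·1000·12.1 = 205.7000
total = 1208.4000 + 205.7000

1414.1000 gravity·L


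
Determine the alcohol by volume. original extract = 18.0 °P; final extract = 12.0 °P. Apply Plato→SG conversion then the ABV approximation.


SG = 259/(259 − P);  ABV = (OG − FG)·131.25
OG = 259/(259 − 18.0) = 1.0747
FG = 259/(259 − 12.0) = 1.0486
ABV = (1.0747 − 1.0486)·131.25

3.4264 % ABV


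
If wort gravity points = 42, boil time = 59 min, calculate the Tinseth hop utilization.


U = 1.65·0.000125^(GP/1000) · (1 − e^(−0.04·t))/4.15
bigness = 1.65·0.000125^(42/1000) = 1.1312
boil_factor = (1 − e^(−0.04·59))/4.15 = 0.2182
U = 1.1312 · 0.2182

0.2468


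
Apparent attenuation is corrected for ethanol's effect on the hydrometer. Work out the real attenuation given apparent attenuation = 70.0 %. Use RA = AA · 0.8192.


RA = 70.0 · 0.8192

57.3440 %


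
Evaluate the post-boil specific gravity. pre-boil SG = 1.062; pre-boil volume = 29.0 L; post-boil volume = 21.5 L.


SG_post = 1 + (SG_pre − 1)·V_pre/V_post
pts_pre = (1.062 − 1)·1000 = 62.0000
pts_post = 62.0000·29.0/21.5 = 83.6279
SG_post = 1 + 83.6279/1000

1.0836


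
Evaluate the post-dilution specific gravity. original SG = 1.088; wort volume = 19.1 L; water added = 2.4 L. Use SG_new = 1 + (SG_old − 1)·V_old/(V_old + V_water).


pts = (1.088 − 1)·1000·19.1/(19.1 + 2.4) = 78.1767
SG_new = 1 + 78.1767/1000

1.0782


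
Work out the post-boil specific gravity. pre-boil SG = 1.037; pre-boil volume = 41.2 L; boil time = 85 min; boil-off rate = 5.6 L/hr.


V_post = V_pre − rate·(t/60);  SG_post = 1 + (SG_pre−1)·V_pre/V_post
V_post = 41.2 − 5.6·(85/60) = 33.2667
SG_post = 1 + (1.037 − 1)·41.2/33.2667

1.0458


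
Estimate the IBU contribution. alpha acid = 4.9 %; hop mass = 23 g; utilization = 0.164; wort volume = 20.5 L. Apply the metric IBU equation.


IBU = (α/100)·mass·U·1000 / V
IBU = (4.9/100)·23·0.164·1000 / 20.5

9.0160 IBU


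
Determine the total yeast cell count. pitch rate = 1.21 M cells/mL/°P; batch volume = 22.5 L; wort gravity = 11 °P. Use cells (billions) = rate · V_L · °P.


cells = 1.21 · 22.5 · 11

299.4750 billion cells


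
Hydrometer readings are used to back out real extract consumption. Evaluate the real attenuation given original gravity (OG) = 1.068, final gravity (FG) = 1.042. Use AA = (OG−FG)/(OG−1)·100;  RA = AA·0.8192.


AA = (1.068 − 1.042)/(1.068 − 1)·100 = 38.2353
RA = 38.2353·0.8192

31.3224 %


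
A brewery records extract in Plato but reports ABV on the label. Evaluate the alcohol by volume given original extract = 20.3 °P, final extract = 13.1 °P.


SG = 259/(259 − P);  ABV = (OG − FG)·131.25
OG = 259/(259 − 20.3) = 1.0850
FG = 259/(259 − 13.1) = 1.0533
ABV = (1.0850 − 1.0533)·131.25

4.1699 % ABV


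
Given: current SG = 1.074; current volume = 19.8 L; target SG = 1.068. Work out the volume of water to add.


V_water = V·((SG_curr − 1)/(SG_target − 1) − 1)
V_water = 19.8·((1.074 − 1)/(1.068 − 1) − 1)

1.7471 L


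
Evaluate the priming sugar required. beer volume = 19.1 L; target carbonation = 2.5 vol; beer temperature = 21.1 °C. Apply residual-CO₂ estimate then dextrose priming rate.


residual = 14.695·(0.01821 + 0.09011·e^(−0.04·T));  sugar = (target − residual)·4.0·V
residual = 14.695·(0.01821 + 0.09011·e^(−0.04·21.1)) = 0.8370
sugar = (2.5 − 0.8370)·4.0·19.1

127.0555 g


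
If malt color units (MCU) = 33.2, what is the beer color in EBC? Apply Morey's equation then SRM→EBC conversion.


SRM = 1.4922·MCU^0.6859;  EBC = SRM·1.97
SRM = 1.4922·33.2^0.6859 = 16.4883
EBC = 16.4883·1.97

32.4819 EBC


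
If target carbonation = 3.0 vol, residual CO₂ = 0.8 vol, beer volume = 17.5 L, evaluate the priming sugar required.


sugar = (target − residual)·4.0·V
sugar = (3.0 − 0.8)·4.0·17.5

154.0000 g


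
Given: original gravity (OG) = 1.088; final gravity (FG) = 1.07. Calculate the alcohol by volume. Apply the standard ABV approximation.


ABV = (OG − FG) · 131.25
ABV = (1.088 − 1.07) · 131.25

2.3625 % ABV


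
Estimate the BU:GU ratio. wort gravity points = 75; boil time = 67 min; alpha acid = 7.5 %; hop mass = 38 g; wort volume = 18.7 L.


U = 1.65·0.000125^(GP/1000)·(1−e^(−0.04t))/4.15;  IBU = (α/100)·m·U·1000/V;  BU:GU = IBU/GP
U = 1.65·0.000125^(75/1000)·(1−e^(−0.04·67))/4.15 = 0.1887
IBU = (7.5/100)·38·0.1887·1000/18.7 = 28.7648
BU:GU = 28.7648/75

0.3835


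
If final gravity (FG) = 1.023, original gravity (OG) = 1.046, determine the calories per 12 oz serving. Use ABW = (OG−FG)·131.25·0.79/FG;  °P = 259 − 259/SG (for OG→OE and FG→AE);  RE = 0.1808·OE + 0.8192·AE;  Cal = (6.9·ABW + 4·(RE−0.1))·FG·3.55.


ABW = (1.046 − 1.023)·131.25·0.79/1.023 = 2.3312
OE = 259 − 259/1.046 = 11.3901 °P
AE = 259 − 259/1.023 = 5.8231 °P
RE = 0.1808·11.3901 + 0.8192·5.8231 = 6.8296 °P
Cal = (6.9·2.3312 + 4·(6.8296−0.1))·1.023·3.55

156.1739 kcal


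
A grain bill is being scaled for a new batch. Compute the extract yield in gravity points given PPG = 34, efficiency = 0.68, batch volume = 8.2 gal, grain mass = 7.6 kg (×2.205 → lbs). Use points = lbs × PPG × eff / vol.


lbs = 7.6 × 2.205 = 16.7580
points = 16.7580 × 34 × 0.68 / 8.2

47.2494 points


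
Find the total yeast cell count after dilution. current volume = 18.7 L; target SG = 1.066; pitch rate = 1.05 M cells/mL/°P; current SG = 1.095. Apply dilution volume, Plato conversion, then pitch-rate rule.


V_w = V·((SG_c−1)/(SG_t−1)−1);  °P = 259 − 259/SG_t;  cells = rate·(V+V_w)·°P
V_w = 18.7·((1.095−1)/(1.066−1)−1) = 8.2167
V_final = 18.7 + 8.2167 = 26.9167
°P = 259 − 259/1.066 = 16.0356
cells = 1.05·26.9167·16.0356

453.2075 billion cells


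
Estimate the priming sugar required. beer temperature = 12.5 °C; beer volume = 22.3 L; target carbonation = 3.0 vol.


residual = 14.695·(0.01821 + 0.09011·e^(−0.04·T));  sugar = (target − residual)·4.0·V
residual = 14.695·(0.01821 + 0.09011·e^(−0.04·12.5)) = 1.0707
sugar = (3.0 − 1.0707)·4.0·22.3

172.0897 g


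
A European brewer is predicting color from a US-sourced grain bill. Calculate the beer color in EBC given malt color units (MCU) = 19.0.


SRM = 1.4922·MCU^0.6859;  EBC = SRM·1.97
SRM = 1.4922·19.0^0.6859 = 11.2441
EBC = 11.2441·1.97

22.1508 EBC


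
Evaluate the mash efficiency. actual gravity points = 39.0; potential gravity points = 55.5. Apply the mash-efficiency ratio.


efficiency = actual / potential × 100
efficiency = 39.0 / 55.5 × 100

70.2703 %


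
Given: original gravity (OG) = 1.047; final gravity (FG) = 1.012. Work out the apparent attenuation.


AA = (OG − FG)/(OG − 1) · 100
AA = (1.047 − 1.012)/(1.047 − 1) · 100

74.4681 %


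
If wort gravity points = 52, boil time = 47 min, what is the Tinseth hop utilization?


U = 1.65·0.000125^(GP/1000) · (1 − e^(−0.04·t))/4.15
bigness = 1.65·0.000125^(52/1000) = 1.0340
boil_factor = (1 − e^(−0.04·47))/4.15 = 0.2042
U = 1.0340 · 0.2042

0.2111


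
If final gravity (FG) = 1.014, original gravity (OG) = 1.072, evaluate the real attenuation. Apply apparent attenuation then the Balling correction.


AA = (OG−FG)/(OG−1)·100;  RA = AA·0.8192
AA = (1.072 − 1.014)/(1.072 − 1)·100 = 80.5556
RA = 80.5556·0.8192

65.9911 %


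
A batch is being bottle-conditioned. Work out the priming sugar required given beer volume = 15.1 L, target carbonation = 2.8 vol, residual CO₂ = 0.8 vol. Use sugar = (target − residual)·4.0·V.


sugar = (2.8 − 0.8)·4.0·15.1

120.8000 g


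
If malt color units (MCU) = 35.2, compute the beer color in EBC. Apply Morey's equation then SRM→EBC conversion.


SRM = 1.4922·MCU^0.6859;  EBC = SRM·1.97
SRM = 1.4922·35.2^0.6859 = 17.1633
EBC = 17.1633·1.97

33.8117 EBC


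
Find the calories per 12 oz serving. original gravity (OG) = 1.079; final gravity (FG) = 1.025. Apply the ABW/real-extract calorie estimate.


ABW = (OG−FG)·131.25·0.79/FG;  °P = 259 − 259/SG (for OG→OE and FG→AE);  RE = 0.1808·OE + 0.8192·AE;  Cal = (6.9·ABW + 4·(RE−0.1))·FG·3.55
ABW = (1.079 − 1.025)·131.25·0.79/1.025 = 5.4626
OE = 259 − 259/1.079 = 18.9629 °P
AE = 259 − 259/1.025 = 6.3171 °P
RE = 0.1808·18.9629 + 0.8192·6.3171 = 8.6034 °P
Cal = (6.9·5.4626 + 4·(8.6034−0.1))·1.025·3.55

260.9182 kcal


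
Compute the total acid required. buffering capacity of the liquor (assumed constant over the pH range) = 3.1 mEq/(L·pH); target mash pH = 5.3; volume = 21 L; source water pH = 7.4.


acid = buffering capacity · (pH_source − pH_target) · V
acid = 3.1 · (7.4 − 5.3) · 21

136.7100 mEq


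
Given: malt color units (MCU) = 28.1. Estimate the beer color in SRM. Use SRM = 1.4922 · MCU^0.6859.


SRM = 1.4922 · 28.1^0.6859

14.7060 SRM


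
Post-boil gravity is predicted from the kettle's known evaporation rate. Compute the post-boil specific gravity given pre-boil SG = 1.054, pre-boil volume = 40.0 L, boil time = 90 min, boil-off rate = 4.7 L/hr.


V_post = V_pre − rate·(t/60);  SG_post = 1 + (SG_pre−1)·V_pre/V_post
V_post = 40.0 − 4.7·(90/60) = 32.9500
SG_post = 1 + (1.054 − 1)·40.0/32.9500

1.0656


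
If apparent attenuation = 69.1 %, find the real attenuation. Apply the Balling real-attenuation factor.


RA = AA · 0.8192
RA = 69.1 · 0.8192

56.6067 %


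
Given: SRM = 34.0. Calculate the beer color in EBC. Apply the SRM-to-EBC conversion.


EBC = SRM · 1.97
EBC = 34.0 · 1.97

66.9800 EBC


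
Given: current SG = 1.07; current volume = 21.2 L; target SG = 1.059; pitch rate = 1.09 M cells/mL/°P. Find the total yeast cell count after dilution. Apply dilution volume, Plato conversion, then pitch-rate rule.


V_w = V·((SG_c−1)/(SG_t−1)−1);  °P = 259 − 259/SG_t;  cells = rate·(V+V_w)·°P
V_w = 21.2·((1.07−1)/(1.059−1)−1) = 3.9525
V_final = 21.2 + 3.9525 = 25.1525
°P = 259 − 259/1.059 = 14.4297
cells = 1.09·25.1525·14.4297

395.6072 billion cells


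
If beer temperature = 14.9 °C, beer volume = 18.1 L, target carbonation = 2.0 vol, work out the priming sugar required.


residual = 14.695·(0.01821 + 0.09011·e^(−0.04·T));  sugar = (target − residual)·4.0·V
residual = 14.695·(0.01821 + 0.09011·e^(−0.04·14.9)) = 0.9972
sugar = (2.0 − 0.9972)·4.0·18.1

72.6008 g


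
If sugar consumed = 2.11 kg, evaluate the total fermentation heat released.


Q = m_sugar · 590 kJ/kg
Q = 2.11 · 590

1244.9000 kJ


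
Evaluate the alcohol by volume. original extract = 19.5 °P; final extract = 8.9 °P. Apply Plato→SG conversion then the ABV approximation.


SG = 259/(259 − P);  ABV = (OG − FG)·131.25
OG = 259/(259 − 19.5) = 1.0814
FG = 259/(259 − 8.9) = 1.0356
ABV = (1.0814 − 1.0356)·131.25

6.0157 % ABV


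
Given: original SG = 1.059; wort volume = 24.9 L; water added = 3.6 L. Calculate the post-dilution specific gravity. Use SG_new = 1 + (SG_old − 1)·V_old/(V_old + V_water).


pts = (1.059 − 1)·1000·24.9/(24.9 + 3.6) = 51.5474
SG_new = 1 + 51.5474/1000

1.0515


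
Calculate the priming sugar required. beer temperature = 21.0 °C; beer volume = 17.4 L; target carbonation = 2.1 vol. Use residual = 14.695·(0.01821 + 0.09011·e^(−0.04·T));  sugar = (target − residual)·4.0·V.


residual = 14.695·(0.01821 + 0.09011·e^(−0.04·21.0)) = 0.8393
sugar = (2.1 − 0.8393)·4.0·17.4

87.7480 g


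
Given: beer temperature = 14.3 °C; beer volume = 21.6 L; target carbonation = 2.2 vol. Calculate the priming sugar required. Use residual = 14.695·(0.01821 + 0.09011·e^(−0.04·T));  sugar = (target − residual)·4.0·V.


residual = 14.695·(0.01821 + 0.09011·e^(−0.04·14.3)) = 1.0149
sugar = (2.2 − 1.0149)·4.0·21.6

102.3884 g


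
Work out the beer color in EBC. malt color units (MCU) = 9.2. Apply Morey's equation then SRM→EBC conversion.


SRM = 1.4922·MCU^0.6859;  EBC = SRM·1.97
SRM = 1.4922·9.2^0.6859 = 6.8374
EBC = 6.8374·1.97

13.4696 EBC


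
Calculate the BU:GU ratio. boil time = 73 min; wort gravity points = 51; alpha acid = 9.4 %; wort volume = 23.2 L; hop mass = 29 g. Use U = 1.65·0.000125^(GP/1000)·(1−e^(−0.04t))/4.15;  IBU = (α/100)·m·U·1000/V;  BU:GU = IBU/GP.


U = 1.65·0.000125^(51/1000)·(1−e^(−0.04·73))/4.15 = 0.2378
IBU = (9.4/100)·29·0.2378·1000/23.2 = 27.9472
BU:GU = 27.9472/51

0.5480


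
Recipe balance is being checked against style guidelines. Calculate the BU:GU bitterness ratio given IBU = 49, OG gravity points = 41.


BU:GU = IBU / OG_points
BU:GU = 49 / 41

1.1951


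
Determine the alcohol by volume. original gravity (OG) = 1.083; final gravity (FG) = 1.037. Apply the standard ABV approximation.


ABV = (OG − FG) · 131.25
ABV = (1.083 − 1.037) · 131.25

6.0375 % ABV


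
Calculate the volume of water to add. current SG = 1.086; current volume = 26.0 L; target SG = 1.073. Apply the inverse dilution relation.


V_water = V·((SG_curr − 1)/(SG_target − 1) − 1)
V_water = 26.0·((1.086 − 1)/(1.073 − 1) − 1)

4.6301 L


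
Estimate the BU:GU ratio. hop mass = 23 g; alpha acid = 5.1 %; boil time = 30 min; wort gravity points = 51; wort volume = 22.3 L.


U = 1.65·0.000125^(GP/1000)·(1−e^(−0.04t))/4.15;  IBU = (α/100)·m·U·1000/V;  BU:GU = IBU/GP
U = 1.65·0.000125^(51/1000)·(1−e^(−0.04·30))/4.15 = 0.1757
IBU = (5.1/100)·23·0.1757·1000/22.3 = 9.2412
BU:GU = 9.2412/51

0.1812


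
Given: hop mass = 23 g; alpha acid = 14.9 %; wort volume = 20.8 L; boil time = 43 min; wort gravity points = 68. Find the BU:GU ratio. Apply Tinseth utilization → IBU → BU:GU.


U = 1.65·0.000125^(GP/1000)·(1−e^(−0.04t))/4.15;  IBU = (α/100)·m·U·1000/V;  BU:GU = IBU/GP
U = 1.65·0.000125^(68/1000)·(1−e^(−0.04·43))/4.15 = 0.1771
IBU = (14.9/100)·23·0.1771·1000/20.8 = 29.1867
BU:GU = 29.1867/68

0.4292


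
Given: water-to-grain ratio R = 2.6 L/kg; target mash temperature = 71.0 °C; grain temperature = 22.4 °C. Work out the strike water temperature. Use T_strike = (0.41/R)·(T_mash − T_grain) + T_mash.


T_strike = (0.41/2.6)·(71.0 − 22.4) + 71.0

78.6638 °C


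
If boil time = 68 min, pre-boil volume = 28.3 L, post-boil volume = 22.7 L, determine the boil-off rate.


rate = (V_pre − V_post) / (t_min/60)
rate = (28.3 − 22.7) / (68/60)

4.9412 L/hr


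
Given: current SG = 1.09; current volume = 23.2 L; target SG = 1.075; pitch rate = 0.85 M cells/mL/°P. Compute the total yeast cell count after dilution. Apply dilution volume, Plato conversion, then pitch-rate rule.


V_w = V·((SG_c−1)/(SG_t−1)−1);  °P = 259 − 259/SG_t;  cells = rate·(V+V_w)·°P
V_w = 23.2·((1.09−1)/(1.075−1)−1) = 4.6400
V_final = 23.2 + 4.6400 = 27.8400
°P = 259 − 259/1.075 = 18.0698
cells = 0.85·27.8400·18.0698

427.6030 billion cells


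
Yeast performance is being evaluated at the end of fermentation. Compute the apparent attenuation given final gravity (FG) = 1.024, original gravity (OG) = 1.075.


AA = (OG − FG)/(OG − 1) · 100
AA = (1.075 − 1.024)/(1.075 − 1) · 100

68.0000 %


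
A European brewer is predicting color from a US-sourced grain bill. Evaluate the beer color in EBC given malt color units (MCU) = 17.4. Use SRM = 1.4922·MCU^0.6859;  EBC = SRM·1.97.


SRM = 1.4922·17.4^0.6859 = 10.5857
EBC = 10.5857·1.97

20.8538 EBC


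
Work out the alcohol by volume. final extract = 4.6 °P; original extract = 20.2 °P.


SG = 259/(259 − P);  ABV = (OG − FG)·131.25
OG = 259/(259 − 20.2) = 1.0846
FG = 259/(259 − 4.6) = 1.0181
ABV = (1.0846 − 1.0181)·131.25

8.7292 % ABV


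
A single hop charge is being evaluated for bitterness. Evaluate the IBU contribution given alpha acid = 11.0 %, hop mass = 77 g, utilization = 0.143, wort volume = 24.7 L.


IBU = (α/100)·mass·U·1000 / V
IBU = (11.0/100)·77·0.143·1000 / 24.7

49.0368 IBU


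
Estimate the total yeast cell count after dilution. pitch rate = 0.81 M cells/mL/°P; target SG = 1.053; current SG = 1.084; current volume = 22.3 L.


V_w = V·((SG_c−1)/(SG_t−1)−1);  °P = 259 − 259/SG_t;  cells = rate·(V+V_w)·°P
V_w = 22.3·((1.084−1)/(1.053−1)−1) = 13.0434
V_final = 22.3 + 13.0434 = 35.3434
°P = 259 − 259/1.053 = 13.0361
cells = 0.81·35.3434·13.0361

373.1991 billion cells


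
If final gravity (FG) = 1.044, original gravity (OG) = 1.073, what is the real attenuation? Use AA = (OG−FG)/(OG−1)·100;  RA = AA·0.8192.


AA = (1.073 − 1.044)/(1.073 − 1)·100 = 39.7260
RA = 39.7260·0.8192

32.5436 %


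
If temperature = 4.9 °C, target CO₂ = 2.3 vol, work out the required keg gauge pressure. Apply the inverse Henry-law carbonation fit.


psi = vols/(0.01821 + 0.09011·e^(−0.04·T)) − 14.695
psi = 2.3/(0.01821 + 0.09011·e^(−0.04·4.9)) − 14.695

10.2287 psi


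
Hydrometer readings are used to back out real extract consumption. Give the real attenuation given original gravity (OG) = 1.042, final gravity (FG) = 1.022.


AA = (OG−FG)/(OG−1)·100;  RA = AA·0.8192
AA = (1.042 − 1.022)/(1.042 − 1)·100 = 47.6190
RA = 47.6190·0.8192

39.0095 %


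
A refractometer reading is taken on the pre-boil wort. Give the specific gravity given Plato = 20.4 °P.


SG = 259/(259 − P)
SG = 259/(259 − 20.4)

1.0855


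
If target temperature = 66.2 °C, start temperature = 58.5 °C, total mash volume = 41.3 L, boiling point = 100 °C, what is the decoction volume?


V_dec = V_total·(T_target − T_start)/(T_boil − T_start)
V_dec = 41.3·(66.2 − 58.5)/(100 − 58.5)

7.6629 L


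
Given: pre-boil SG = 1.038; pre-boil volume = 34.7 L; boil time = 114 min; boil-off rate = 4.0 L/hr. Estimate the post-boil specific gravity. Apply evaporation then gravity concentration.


V_post = V_pre − rate·(t/60);  SG_post = 1 + (SG_pre−1)·V_pre/V_post
V_post = 34.7 − 4.0·(114/60) = 27.1000
SG_post = 1 + (1.038 − 1)·34.7/27.1000

1.0487


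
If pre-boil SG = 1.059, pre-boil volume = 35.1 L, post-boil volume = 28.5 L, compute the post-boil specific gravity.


SG_post = 1 + (SG_pre − 1)·V_pre/V_post
pts_pre = (1.059 − 1)·1000 = 59.0000
pts_post = 59.0000·35.1/28.5 = 72.6632
SG_post = 1 + 72.6632/1000

1.0727


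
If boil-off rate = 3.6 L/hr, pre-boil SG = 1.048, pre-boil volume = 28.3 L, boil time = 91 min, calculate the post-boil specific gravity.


V_post = V_pre − rate·(t/60);  SG_post = 1 + (SG_pre−1)·V_pre/V_post
V_post = 28.3 − 3.6·(91/60) = 22.8400
SG_post = 1 + (1.048 − 1)·28.3/22.8400

1.0595


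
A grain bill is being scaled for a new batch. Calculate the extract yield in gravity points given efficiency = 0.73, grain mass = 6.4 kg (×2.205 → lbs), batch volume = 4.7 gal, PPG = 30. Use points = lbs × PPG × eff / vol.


lbs = 6.4 × 2.205 = 14.1120
points = 14.1120 × 30 × 0.73 / 4.7

65.7559 points


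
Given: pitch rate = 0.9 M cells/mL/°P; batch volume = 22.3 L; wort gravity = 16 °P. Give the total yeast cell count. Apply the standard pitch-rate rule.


cells (billions) = rate · V_L · °P
cells = 0.9 · 22.3 · 16

321.1200 billion cells


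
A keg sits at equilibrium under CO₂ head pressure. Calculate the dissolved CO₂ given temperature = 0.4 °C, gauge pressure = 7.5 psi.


vols = (P + 14.695)·(0.01821 + 0.09011·e^(−0.04·T))
vols = (7.5 + 14.695)·(0.01821 + 0.09011·e^(−0.04·0.4))

2.3724 volumes


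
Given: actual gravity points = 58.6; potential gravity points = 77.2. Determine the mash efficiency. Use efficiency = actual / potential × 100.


efficiency = 58.6 / 77.2 × 100

75.9067 %


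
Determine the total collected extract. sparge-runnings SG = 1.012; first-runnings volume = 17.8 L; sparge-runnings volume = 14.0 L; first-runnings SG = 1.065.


total = Σ (SG_i − 1)·1000·V_i
first = (1.065 − 1)·1000·17.8 = 1157.0000
sparge = (1.012 − 1)·1000·14.0 = 168.0000
total = 1157.0000 + 168.0000

1325.0000 gravity·L


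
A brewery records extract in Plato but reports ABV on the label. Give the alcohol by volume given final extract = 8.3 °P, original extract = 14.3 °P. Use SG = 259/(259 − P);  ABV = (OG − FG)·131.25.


OG = 259/(259 − 14.3) = 1.0584
FG = 259/(259 − 8.3) = 1.0331
ABV = (1.0584 − 1.0331)·131.25

3.3248 % ABV


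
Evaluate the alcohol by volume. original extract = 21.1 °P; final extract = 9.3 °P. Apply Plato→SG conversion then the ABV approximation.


SG = 259/(259 − P);  ABV = (OG − FG)·131.25
OG = 259/(259 − 21.1) = 1.0887
FG = 259/(259 − 9.3) = 1.0372
ABV = (1.0887 − 1.0372)·131.25

6.7526 % ABV


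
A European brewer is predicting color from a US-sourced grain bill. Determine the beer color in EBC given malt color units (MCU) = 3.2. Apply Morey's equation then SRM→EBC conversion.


SRM = 1.4922·MCU^0.6859;  EBC = SRM·1.97
SRM = 1.4922·3.2^0.6859 = 3.3137
EBC = 3.3137·1.97

6.5279 EBC


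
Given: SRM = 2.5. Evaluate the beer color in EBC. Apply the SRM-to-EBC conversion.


EBC = SRM · 1.97
EBC = 2.5 · 1.97

4.9250 EBC


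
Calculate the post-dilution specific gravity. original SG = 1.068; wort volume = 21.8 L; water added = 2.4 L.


SG_new = 1 + (SG_old − 1)·V_old/(V_old + V_water)
pts = (1.068 − 1)·1000·21.8/(21.8 + 2.4) = 61.2562
SG_new = 1 + 61.2562/1000

1.0613


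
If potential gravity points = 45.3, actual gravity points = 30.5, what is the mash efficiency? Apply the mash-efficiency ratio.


efficiency = actual / potential × 100
efficiency = 30.5 / 45.3 × 100

67.3289 %


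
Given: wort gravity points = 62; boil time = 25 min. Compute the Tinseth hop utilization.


U = 1.65·0.000125^(GP/1000) · (1 − e^(−0.04·t))/4.15
bigness = 1.65·0.000125^(62/1000) = 0.9451
boil_factor = (1 − e^(−0.04·25))/4.15 = 0.1523
U = 0.9451 · 0.1523

0.1440


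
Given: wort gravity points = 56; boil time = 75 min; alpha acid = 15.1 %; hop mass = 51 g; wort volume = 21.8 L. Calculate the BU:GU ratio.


U = 1.65·0.000125^(GP/1000)·(1−e^(−0.04t))/4.15;  IBU = (α/100)·m·U·1000/V;  BU:GU = IBU/GP
U = 1.65·0.000125^(56/1000)·(1−e^(−0.04·75))/4.15 = 0.2284
IBU = (15.1/100)·51·0.2284·1000/21.8 = 80.6816
BU:GU = 80.6816/56

1.4407


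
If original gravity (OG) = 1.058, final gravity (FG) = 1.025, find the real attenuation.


AA = (OG−FG)/(OG−1)·100;  RA = AA·0.8192
AA = (1.058 − 1.025)/(1.058 − 1)·100 = 56.8966
RA = 56.8966·0.8192

46.6097 %


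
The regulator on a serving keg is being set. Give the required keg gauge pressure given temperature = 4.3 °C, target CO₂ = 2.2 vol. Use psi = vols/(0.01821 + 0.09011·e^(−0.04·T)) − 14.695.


psi = 2.2/(0.01821 + 0.09011·e^(−0.04·4.3)) − 14.695

8.6892 psi


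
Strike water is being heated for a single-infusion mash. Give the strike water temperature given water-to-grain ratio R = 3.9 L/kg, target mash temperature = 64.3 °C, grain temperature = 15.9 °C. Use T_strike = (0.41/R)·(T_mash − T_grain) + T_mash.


T_strike = (0.41/3.9)·(64.3 − 15.9) + 64.3

69.3882 °C


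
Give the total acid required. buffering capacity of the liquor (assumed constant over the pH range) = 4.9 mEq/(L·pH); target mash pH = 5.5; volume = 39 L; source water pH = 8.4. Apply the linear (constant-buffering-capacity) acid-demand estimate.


acid = buffering capacity · (pH_source − pH_target) · V
acid = 4.9 · (8.4 − 5.5) · 39

554.1900 mEq


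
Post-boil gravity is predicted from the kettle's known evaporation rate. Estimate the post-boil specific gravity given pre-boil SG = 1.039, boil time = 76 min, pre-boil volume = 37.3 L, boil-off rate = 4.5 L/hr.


V_post = V_pre − rate·(t/60);  SG_post = 1 + (SG_pre−1)·V_pre/V_post
V_post = 37.3 − 4.5·(76/60) = 31.6000
SG_post = 1 + (1.039 − 1)·37.3/31.6000

1.0460


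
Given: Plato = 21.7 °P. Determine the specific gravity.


SG = 259/(259 − P)
SG = 259/(259 − 21.7)

1.0914


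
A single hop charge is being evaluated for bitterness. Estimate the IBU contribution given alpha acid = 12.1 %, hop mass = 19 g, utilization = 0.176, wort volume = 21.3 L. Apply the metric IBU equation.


IBU = (α/100)·mass·U·1000 / V
IBU = (12.1/100)·19·0.176·1000 / 21.3

18.9964 IBU


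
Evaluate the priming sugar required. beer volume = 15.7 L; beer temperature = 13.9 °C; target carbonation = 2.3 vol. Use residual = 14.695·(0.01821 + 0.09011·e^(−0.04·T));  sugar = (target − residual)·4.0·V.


residual = 14.695·(0.01821 + 0.09011·e^(−0.04·13.9)) = 1.0270
sugar = (2.3 − 1.0270)·4.0·15.7

79.9442 g


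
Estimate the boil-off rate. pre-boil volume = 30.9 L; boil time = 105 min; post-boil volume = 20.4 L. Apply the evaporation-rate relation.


rate = (V_pre − V_post) / (t_min/60)
rate = (30.9 − 20.4) / (105/60)

6.0000 L/hr


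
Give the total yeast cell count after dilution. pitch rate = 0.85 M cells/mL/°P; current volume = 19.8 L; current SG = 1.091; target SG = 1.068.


V_w = V·((SG_c−1)/(SG_t−1)−1);  °P = 259 − 259/SG_t;  cells = rate·(V+V_w)·°P
V_w = 19.8·((1.091−1)/(1.068−1)−1) = 6.6971
V_final = 19.8 + 6.6971 = 26.4971
°P = 259 − 259/1.068 = 16.4906
cells = 0.85·26.4971·16.4906

371.4104 billion cells


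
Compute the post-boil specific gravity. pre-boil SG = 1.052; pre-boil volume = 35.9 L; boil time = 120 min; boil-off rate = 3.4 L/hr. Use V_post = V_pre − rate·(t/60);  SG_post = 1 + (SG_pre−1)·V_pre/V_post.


V_post = 35.9 − 3.4·(120/60) = 29.1000
SG_post = 1 + (1.052 − 1)·35.9/29.1000

1.0642


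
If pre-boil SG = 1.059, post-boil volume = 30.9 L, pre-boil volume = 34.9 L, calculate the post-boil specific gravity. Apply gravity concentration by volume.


SG_post = 1 + (SG_pre − 1)·V_pre/V_post
pts_pre = (1.059 − 1)·1000 = 59.0000
pts_post = 59.0000·34.9/30.9 = 66.6375
SG_post = 1 + 66.6375/1000

1.0666


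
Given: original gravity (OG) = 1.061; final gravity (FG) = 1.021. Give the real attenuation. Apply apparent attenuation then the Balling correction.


AA = (OG−FG)/(OG−1)·100;  RA = AA·0.8192
AA = (1.061 − 1.021)/(1.061 − 1)·100 = 65.5738
RA = 65.5738·0.8192

53.7180 %


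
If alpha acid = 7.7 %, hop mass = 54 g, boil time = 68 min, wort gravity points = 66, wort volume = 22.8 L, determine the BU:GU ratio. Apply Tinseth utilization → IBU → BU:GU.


U = 1.65·0.000125^(GP/1000)·(1−e^(−0.04t))/4.15;  IBU = (α/100)·m·U·1000/V;  BU:GU = IBU/GP
U = 1.65·0.000125^(66/1000)·(1−e^(−0.04·68))/4.15 = 0.2052
IBU = (7.7/100)·54·0.2052·1000/22.8 = 37.4271
BU:GU = 37.4271/66

0.5671


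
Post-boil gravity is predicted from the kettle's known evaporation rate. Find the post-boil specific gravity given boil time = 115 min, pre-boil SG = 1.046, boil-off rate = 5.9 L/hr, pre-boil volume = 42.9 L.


V_post = V_pre − rate·(t/60);  SG_post = 1 + (SG_pre−1)·V_pre/V_post
V_post = 42.9 − 5.9·(115/60) = 31.5917
SG_post = 1 + (1.046 − 1)·42.9/31.5917

1.0625


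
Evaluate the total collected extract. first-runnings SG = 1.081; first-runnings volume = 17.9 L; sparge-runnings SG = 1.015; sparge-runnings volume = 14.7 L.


total = Σ (SG_i − 1)·1000·V_i
first = (1.081 − 1)·1000·17.9 = 1449.9000
sparge = (1.015 − 1)·1000·14.7 = 220.5000
total = 1449.9000 + 220.5000

1670.4000 gravity·L
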